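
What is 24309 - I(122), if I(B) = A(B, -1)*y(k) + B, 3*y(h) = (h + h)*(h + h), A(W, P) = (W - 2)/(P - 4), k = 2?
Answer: 24315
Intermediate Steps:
A(W, P) = (-2 + W)/(-4 + P)
y(h) = 4*h²/3 (y(h) = ((h + h)*(h + h))/3 = ((2*h)*(2*h))/3 = (4*h²)/3 = 4*h²/3)
I(B) = 32/15 - B/15 (I(B) = ((-2 + B)/(-4 - 1))*((4/3)*2²) + B = ((-2 + B)/(-5))*((4/3)*4) + B = -(-2 + B)/5*(16/3) + B = (⅖ - B/5)*(16/3) + B = (32/15 - 16*B/15) + B = 32/15 - B/15)
24309 - I(122) = 24309 - (32/15 - 1/15*122) = 24309 - (32/15 - 122/15) = 24309 - 1*(-6) = 24309 + 6 = 24315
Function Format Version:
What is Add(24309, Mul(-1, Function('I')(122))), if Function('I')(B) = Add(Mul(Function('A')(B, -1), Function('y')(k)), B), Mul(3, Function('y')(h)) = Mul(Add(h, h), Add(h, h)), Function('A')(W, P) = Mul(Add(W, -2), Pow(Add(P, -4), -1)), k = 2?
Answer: 24315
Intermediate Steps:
Function('A')(W, P) = Mul(Pow(Add(-4, P), -1), Add(-2, W)) (Function('A')(W, P) = Mul(Add(-2, W), Pow(Add(-4, P), -1)) = Mul(Pow(Add(-4, P), -1), Add(-2, W)))
Function('y')(h) = Mul(Rational(4, 3), Pow(h, 2)) (Function('y')(h) = Mul(Rational(1, 3), Mul(Add(h, h), Add(h, h))) = Mul(Rational(1, 3), Mul(Mul(2, h), Mul(2, h))) = Mul(Rational(1, 3), Mul(4, Pow(h, 2))) = Mul(Rational(4, 3), Pow(h, 2)))
Function('I')(B) = Add(Rational(32, 15), Mul(Rational(-1, 15), B)) (Function('I')(B) = Add(Mul(Mul(Pow(Add(-4, -1), -1), Add(-2, B)), Mul(Rational(4, 3), Pow(2, 2))), B) = Add(Mul(Mul(Pow(-5, -1), Add(-2, B)), Mul(Rational(4, 3), 4)), B) = Add(Mul(Mul(Rational(-1, 5), Add(-2, B)), Rational(16, 3)), B) = Add(Mul(Add(Rational(2, 5), Mul(Rational(-1, 5), B)), Rational(16, 3)), B) = Add(Add(Rational(32, 15), Mul(Rational(-16, 15), B)), B) = Add(Rational(32, 15), Mul(Rational(-1, 15), B)))
Add(24309, Mul(-1, Function('I')(122))) = Add(24309, Mul(-1, Add(Rational(32, 15), Mul(Rational(-1, 15), 122)))) = Add(24309, Mul(-1, Add(Rational(32, 15), Rational(-122, 15)))) = Add(24309, Mul(-1, -6)) = Add(24309, 6) = 24315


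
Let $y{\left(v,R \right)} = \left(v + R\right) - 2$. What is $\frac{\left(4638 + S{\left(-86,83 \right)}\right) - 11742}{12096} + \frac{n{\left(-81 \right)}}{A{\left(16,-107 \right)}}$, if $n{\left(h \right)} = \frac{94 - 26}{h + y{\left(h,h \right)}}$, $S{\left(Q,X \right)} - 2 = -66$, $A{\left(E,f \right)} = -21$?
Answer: $- \frac{26828}{46305} \approx -0.57938$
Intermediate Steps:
$S{\left(Q,X \right)} = -64$ ($S{\left(Q,X \right)} = 2 - 66 = -64$)
$y{\left(v,R \right)} = -2 + R + v$ ($y{\left(v,R \right)} = \left(R + v\right) - 2 = -2 + R + v$)
$n{\left(h \right)} = \frac{68}{-2 + 3 h}$ ($n{\left(h \right)} = \frac{94 - 26}{h + \left(-2 + h + h\right)} = \frac{68}{h + \left(-2 + 2 h\right)} = \frac{68}{-2 + 3 h}$)
$\frac{\left(4638 + S{\left(-86,83 \right)}\right) - 11742}{12096} + \frac{n{\left(-81 \right)}}{A{\left(16,-107 \right)}} = \frac{\left(4638 - 64\right) - 11742}{12096} + \frac{68 \frac{1}{-2 + 3 \left(-81\right)}}{-21} = \left(4574 - 11742\right) \frac{1}{12096} + \frac{68}{-2 - 243} \left(- \frac{1}{21}\right) = \left(-7168\right) \frac{1}{12096} + \frac{68}{-245} \left(- \frac{1}{21}\right) = - \frac{16}{27} + 68 \left(- \frac{1}{245}\right) \left(- \frac{1}{21}\right) = - \frac{16}{27} - - \frac{68}{5145} = - \frac{16}{27} + \frac{68}{5145} = - \frac{26828}{46305}$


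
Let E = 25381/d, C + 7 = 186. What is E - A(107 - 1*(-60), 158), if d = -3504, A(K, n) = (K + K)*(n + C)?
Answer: -394428613/3504 ≈ -1.1257e+5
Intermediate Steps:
C = 179 (C = -7 + 186 = 179)
A(K, n) = 2*K*(179 + n) (A(K, n) = (K + K)*(n + 179) = (2*K)*(179 + n) = 2*K*(179 + n))
E = -25381/3504 (E = 25381/(-3504) = 25381*(-1/3504) = -25381/3504 ≈ -7.2434)
E - A(107 - 1*(-60), 158) = -25381/3504 - 2*(107 - 1*(-60))*(179 + 158) = -25381/3504 - 2*(107 + 60)*337 = -25381/3504 - 2*167*337 = -25381/3504 - 1*112558 = -25381/3504 - 112558 = -394428613/3504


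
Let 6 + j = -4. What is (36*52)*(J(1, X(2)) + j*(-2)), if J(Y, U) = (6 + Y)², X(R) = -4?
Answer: 129168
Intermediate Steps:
j = -10 (j = -6 - 4 = -10)
(36*52)*(J(1, X(2)) + j*(-2)) = (36*52)*((6 + 1)² - 10*(-2)) = 1872*(7² + 20) = 1872*(49 + 20) = 1872*69 = 129168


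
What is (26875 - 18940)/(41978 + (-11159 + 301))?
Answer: 1587/6224 ≈ 0.25498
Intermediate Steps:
(26875 - 18940)/(41978 + (-11159 + 301)) = 7935/(41978 - 10858) = 7935/31120 = 7935*(1/31120) = 1587/6224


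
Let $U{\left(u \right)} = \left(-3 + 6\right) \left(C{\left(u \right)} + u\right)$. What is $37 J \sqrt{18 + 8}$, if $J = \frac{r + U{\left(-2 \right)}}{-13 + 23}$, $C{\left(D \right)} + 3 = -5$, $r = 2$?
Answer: $- \frac{518 \sqrt{26}}{5} \approx -528.26$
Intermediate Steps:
$C{\left(D \right)} = -8$ ($C{\left(D \right)} = -3 - 5 = -8$)
$U{\left(u \right)} = -24 + 3 u$ ($U{\left(u \right)} = \left(-3 + 6\right) \left(-8 + u\right) = 3 \left(-8 + u\right) = -24 + 3 u$)
$J = - \frac{14}{5}$ ($J = \frac{2 + \left(-24 + 3 \left(-2\right)\right)}{-13 + 23} = \frac{2 - 30}{10} = \left(2 - 30\right) \frac{1}{10} = \left(-28\right) \frac{1}{10} = - \frac{14}{5} \approx -2.8$)
$37 J \sqrt{18 + 8} = 37 \left(- \frac{14}{5}\right) \sqrt{18 + 8} = - \frac{518 \sqrt{26}}{5}$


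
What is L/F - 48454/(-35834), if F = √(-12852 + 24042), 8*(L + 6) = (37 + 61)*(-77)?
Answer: 24227/17917 - 3797*√11190/44760 ≈ -7.6214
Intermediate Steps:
L = -3797/4 (L = -6 + ((37 + 61)*(-77))/8 = -6 + (98*(-77))/8 = -6 + (⅛)*(-7546) = -6 - 3773/4 = -3797/4 ≈ -949.25)
F = √11190 ≈ 105.78
L/F - 48454/(-35834) = -3797*√11190/11190/4 - 48454/(-35834) = -3797*√11190/44760 - 48454*(-1/35834) = -3797*√11190/44760 + 24227/17917 = 24227/17917 - 3797*√11190/44760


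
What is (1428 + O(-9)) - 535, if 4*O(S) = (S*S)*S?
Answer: 2843/4 ≈ 710.75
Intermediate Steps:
O(S) = S**3/4 (O(S) = ((S*S)*S)/4 = (S**2*S)/4 = S**3/4)
(1428 + O(-9)) - 535 = (1428 + (1/4)*(-9)**3) - 535 = (1428 + (1/4)*(-729)) - 535 = (1428 - 729/4) - 535 = 4983/4 - 535 = 2843/4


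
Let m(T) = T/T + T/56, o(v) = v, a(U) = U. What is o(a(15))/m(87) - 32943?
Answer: -4710009/143 ≈ -32937.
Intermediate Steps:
m(T) = 1 + T/56 (m(T) = 1 + T*(1/56) = 1 + T/56)
o(a(15))/m(87) - 32943 = 15/(1 + (1/56)*87) - 32943 = 15/(1 + 87/56) - 32943 = 15/(143/56) - 32943 = 15*(56/143) - 32943 = 840/143 - 32943 = -4710009/143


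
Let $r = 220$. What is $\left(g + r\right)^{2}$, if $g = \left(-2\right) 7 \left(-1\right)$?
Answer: $54756$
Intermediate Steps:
$g = 14$ ($g = \left(-14\right) \left(-1\right) = 14$)
$\left(g + r\right)^{2} = \left(14 + 220\right)^{2} = 234^{2} = 54756$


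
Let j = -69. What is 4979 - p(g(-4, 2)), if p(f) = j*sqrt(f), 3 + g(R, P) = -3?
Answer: 4979 + 69*I*sqrt(6) ≈ 4979.0 + 169.01*I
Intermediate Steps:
g(R, P) = -6 (g(R, P) = -3 - 3 = -6)
p(f) = -69*sqrt(f)
4979 - p(g(-4, 2)) = 4979 - (-69)*sqrt(-6) = 4979 - (-69)*I*sqrt(6) = 4979 + 69*I*sqrt(6)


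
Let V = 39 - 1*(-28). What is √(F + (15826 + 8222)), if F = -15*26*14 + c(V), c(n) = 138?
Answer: √18726 ≈ 136.84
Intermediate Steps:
V = 67 (V = 39 + 28 = 67)
F = -5322 (F = -15*26*14 + 138 = -390*14 + 138 = -5460 + 138 = -5322)
√(F + (15826 + 8222)) = √(-5322 + (15826 + 8222)) = √(-5322 + 24048) = √18726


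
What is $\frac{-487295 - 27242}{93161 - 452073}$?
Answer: $\frac{514537}{358912} \approx 1.4336$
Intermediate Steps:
$\frac{-487295 - 27242}{93161 - 452073} = - \frac{514537}{-358912} = \left(-514537\right) \left(- \frac{1}{358912}\right) = \frac{514537}{358912}$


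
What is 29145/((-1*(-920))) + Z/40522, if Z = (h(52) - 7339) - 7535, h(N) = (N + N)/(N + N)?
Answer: 116733053/3728024 ≈ 31.312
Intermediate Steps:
h(N) = 1 (h(N) = (2*N)/((2*N)) = (2*N)*(1/(2*N)) = 1)
Z = -14873 (Z = (1 - 7339) - 7535 = -7338 - 7535 = -14873)
29145/((-1*(-920))) + Z/40522 = 29145/((-1*(-920))) - 14873/40522 = 29145/920 - 14873*1/40522 = 29145*(1/920) - 14873/40522 = 5829/184 - 14873/40522 = 116733053/3728024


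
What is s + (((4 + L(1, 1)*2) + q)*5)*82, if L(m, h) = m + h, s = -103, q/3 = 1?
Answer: 4407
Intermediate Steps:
q = 3 (q = 3*1 = 3)
L(m, h) = h + m
s + (((4 + L(1, 1)*2) + q)*5)*82 = -103 + (((4 + (1 + 1)*2) + 3)*5)*82 = -103 + (((4 + 2*2) + 3)*5)*82 = -103 + (((4 + 4) + 3)*5)*82 = -103 + ((8 + 3)*5)*82 = -103 + (11*5)*82 = -103 + 55*82 = -103 + 4510 = 4407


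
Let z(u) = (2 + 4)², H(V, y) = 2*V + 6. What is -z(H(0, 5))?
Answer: -36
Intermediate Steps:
H(V, y) = 6 + 2*V
z(u) = 36 (z(u) = 6² = 36)
-z(H(0, 5)) = -1*36 = -36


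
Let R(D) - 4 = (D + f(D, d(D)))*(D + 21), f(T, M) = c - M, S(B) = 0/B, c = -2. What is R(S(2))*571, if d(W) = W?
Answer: -21698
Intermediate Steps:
S(B) = 0
f(T, M) = -2 - M
R(D) = -38 - 2*D (R(D) = 4 + (D + (-2 - D))*(D + 21) = 4 - 2*(21 + D) = 4 + (-42 - 2*D) = -38 - 2*D)
R(S(2))*571 = (-38 - 2*0)*571 = (-38 + 0)*571 = -38*571 = -21698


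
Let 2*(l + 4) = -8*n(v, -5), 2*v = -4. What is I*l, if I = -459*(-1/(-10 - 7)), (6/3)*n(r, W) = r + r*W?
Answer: 540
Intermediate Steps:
v = -2 (v = (½)*(-4) = -2)
n(r, W) = r/2 + W*r/2 (n(r, W) = (r + r*W)/2 = (r + W*r)/2 = r/2 + W*r/2)
I = -27 (I = -459/((-1*(-17))) = -459/17 = -459*1/17 = -27)
l = -20 (l = -4 + (-4*(-2)*(1 - 5))/2 = -4 + (-4*(-2)*(-4))/2 = -4 + (-8*4)/2 = -4 + (½)*(-32) = -4 - 16 = -20)
I*l = -27*(-20) = 540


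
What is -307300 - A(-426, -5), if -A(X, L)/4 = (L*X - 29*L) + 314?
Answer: -296944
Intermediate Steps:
A(X, L) = -1256 + 116*L - 4*L*X (A(X, L) = -4*((L*X - 29*L) + 314) = -4*((-29*L + L*X) + 314) = -4*(314 - 29*L + L*X) = -1256 + 116*L - 4*L*X)
-307300 - A(-426, -5) = -307300 - (-1256 + 116*(-5) - 4*(-5)*(-426)) = -307300 - (-1256 - 580 - 8520) = -307300 - 1*(-10356) = -307300 + 10356 = -296944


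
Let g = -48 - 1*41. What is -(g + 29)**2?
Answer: -3600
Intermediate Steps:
g = -89 (g = -48 - 41 = -89)
-(g + 29)**2 = -(-89 + 29)**2 = -1*(-60)**2 = -1*3600 = -3600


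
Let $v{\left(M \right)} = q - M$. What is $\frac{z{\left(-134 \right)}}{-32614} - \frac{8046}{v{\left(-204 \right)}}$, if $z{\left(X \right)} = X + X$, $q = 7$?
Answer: $- \frac{131177848}{3440777} \approx -38.125$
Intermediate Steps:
$v{\left(M \right)} = 7 - M$
$z{\left(X \right)} = 2 X$
$\frac{z{\left(-134 \right)}}{-32614} - \frac{8046}{v{\left(-204 \right)}} = \frac{2 \left(-134\right)}{-32614} - \frac{8046}{7 - -204} = \left(-268\right) \left(- \frac{1}{32614}\right) - \frac{8046}{7 + 204} = \frac{134}{16307} - \frac{8046}{211} = - \frac{131177848}{3440777}$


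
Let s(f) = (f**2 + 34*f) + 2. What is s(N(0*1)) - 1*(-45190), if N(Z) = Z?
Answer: 45192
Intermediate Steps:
s(f) = 2 + f**2 + 34*f
s(N(0*1)) - 1*(-45190) = (2 + (0*1)**2 + 34*(0*1)) - 1*(-45190) = (2 + 0**2 + 34*0) + 45190 = (2 + 0 + 0) + 45190 = 2 + 45190 = 45192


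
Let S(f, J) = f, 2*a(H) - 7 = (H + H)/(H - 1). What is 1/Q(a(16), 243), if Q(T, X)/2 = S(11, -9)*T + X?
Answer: 15/8797 ≈ 0.0017051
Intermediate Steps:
a(H) = 7/2 + H/(-1 + H) (a(H) = 7/2 + ((H + H)/(H - 1))/2 = 7/2 + ((2*H)/(-1 + H))/2 = 7/2 + (2*H/(-1 + H))/2 = 7/2 + H/(-1 + H))
Q(T, X) = 2*X + 22*T (Q(T, X) = 2*(11*T + X) = 2*(X + 11*T) = 2*X + 22*T)
1/Q(a(16), 243) = 1/(2*243 + 22*((-7 + 9*16)/(2*(-1 + 16)))) = 1/(486 + 22*((½)*(-7 + 144)/15)) = 1/(486 + 22*((½)*(1/15)*137)) = 1/(486 + 22*(137/30)) = 1/(486 + 1507/15) = 1/(8797/15) = 15/8797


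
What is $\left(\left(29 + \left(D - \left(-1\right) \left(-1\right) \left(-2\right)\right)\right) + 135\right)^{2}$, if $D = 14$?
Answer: $32400$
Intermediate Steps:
$\left(\left(29 + \left(D - \left(-1\right) \left(-1\right) \left(-2\right)\right)\right) + 135\right)^{2} = \left(\left(29 + \left(14 - \left(-1\right) \left(-1\right) \left(-2\right)\right)\right) + 135\right)^{2} = \left(\left(29 + \left(14 - 1 \left(-2\right)\right)\right) + 135\right)^{2} = \left(\left(29 + \left(14 - -2\right)\right) + 135\right)^{2} = \left(\left(29 + \left(14 + 2\right)\right) + 135\right)^{2} = \left(\left(29 + 16\right) + 135\right)^{2} = \left(45 + 135\right)^{2} = 180^{2} = 32400$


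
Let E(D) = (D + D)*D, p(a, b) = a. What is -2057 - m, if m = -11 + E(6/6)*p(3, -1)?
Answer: -2052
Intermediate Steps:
E(D) = 2*D² (E(D) = (2*D)*D = 2*D²)
m = -5 (m = -11 + (2*(6/6)²)*3 = -11 + (2*(6*(⅙))²)*3 = -11 + (2*1²)*3 = -11 + (2*1)*3 = -11 + 2*3 = -11 + 6 = -5)
-2057 - m = -2057 - 1*(-5) = -2057 + 5 = -2052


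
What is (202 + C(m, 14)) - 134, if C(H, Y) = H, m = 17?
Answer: 85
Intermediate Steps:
(202 + C(m, 14)) - 134 = (202 + 17) - 134 = 219 - 134 = 85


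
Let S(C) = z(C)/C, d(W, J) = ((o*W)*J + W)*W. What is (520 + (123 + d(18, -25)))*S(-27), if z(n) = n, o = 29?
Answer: -233933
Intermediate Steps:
d(W, J) = W*(W + 29*J*W) (d(W, J) = ((29*W)*J + W)*W = (29*J*W + W)*W = (W + 29*J*W)*W = W*(W + 29*J*W))
S(C) = 1 (S(C) = C/C = 1)
(520 + (123 + d(18, -25)))*S(-27) = (520 + (123 + 18**2*(1 + 29*(-25))))*1 = (520 + (123 + 324*(1 - 725)))*1 = (520 + (123 + 324*(-724)))*1 = (520 + (123 - 234576))*1 = (520 - 234453)*1 = -233933*1 = -233933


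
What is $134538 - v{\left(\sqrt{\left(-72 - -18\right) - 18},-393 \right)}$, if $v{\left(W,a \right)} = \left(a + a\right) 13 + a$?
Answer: $145149$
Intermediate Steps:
$v{\left(W,a \right)} = 27 a$ ($v{\left(W,a \right)} = 2 a 13 + a = 26 a + a = 27 a$)
$134538 - v{\left(\sqrt{\left(-72 - -18\right) - 18},-393 \right)} = 134538 - 27 \left(-393\right) = 134538 - -10611 = 134538 + 10611 = 145149$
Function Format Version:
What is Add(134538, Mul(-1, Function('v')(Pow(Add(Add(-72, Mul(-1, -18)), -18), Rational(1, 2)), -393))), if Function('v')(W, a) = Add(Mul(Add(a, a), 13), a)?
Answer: 145149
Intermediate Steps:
Function('v')(W, a) = Mul(27, a) (Function('v')(W, a) = Add(Mul(Mul(2, a), 13), a) = Add(Mul(26, a), a) = Mul(27, a))
Add(134538, Mul(-1, Function('v')(Pow(Add(Add(-72, Mul(-1, -18)), -18), Rational(1, 2)), -393))) = Add(134538, Mul(-1, Mul(27, -393))) = Add(134538, Mul(-1, -10611)) = Add(134538, 10611) = 145149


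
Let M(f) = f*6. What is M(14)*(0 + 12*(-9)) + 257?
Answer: -8815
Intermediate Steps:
M(f) = 6*f
M(14)*(0 + 12*(-9)) + 257 = (6*14)*(0 + 12*(-9)) + 257 = 84*(0 - 108) + 257 = 84*(-108) + 257 = -9072 + 257 = -8815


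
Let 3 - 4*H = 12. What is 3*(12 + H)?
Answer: 117/4 ≈ 29.250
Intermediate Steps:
H = -9/4 (H = ¾ - ¼*12 = ¾ - 3 = -9/4 ≈ -2.2500)
3*(12 + H) = 3*(12 - 9/4) = 3*(39/4) = 117/4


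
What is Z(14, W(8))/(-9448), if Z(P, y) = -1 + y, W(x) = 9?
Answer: -1/1181 ≈ -0.00084674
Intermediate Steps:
Z(14, W(8))/(-9448) = (-1 + 9)/(-9448) = 8*(-1/9448) = -1/1181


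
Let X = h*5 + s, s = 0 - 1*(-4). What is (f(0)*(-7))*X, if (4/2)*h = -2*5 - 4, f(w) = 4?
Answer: 868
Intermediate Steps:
h = -7 (h = (-2*5 - 4)/2 = (-10 - 4)/2 = (½)*(-14) = -7)
s = 4 (s = 0 + 4 = 4)
X = -31 (X = -7*5 + 4 = -35 + 4 = -31)
(f(0)*(-7))*X = (4*(-7))*(-31) = -28*(-31) = 868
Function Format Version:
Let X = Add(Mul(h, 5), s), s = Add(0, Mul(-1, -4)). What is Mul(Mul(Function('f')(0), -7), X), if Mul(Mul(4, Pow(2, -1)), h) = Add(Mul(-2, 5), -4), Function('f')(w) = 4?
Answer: 868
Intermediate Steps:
h = -7 (h = Mul(Rational(1, 2), Add(Mul(-2, 5), -4)) = Mul(Rational(1, 2), Add(-10, -4)) = Mul(Rational(1, 2), -14) = -7)
s = 4 (s = Add(0, 4) = 4)
X = -31 (X = Add(Mul(-7, 5), 4) = Add(-35, 4) = -31)
Mul(Mul(Function('f')(0), -7), X) = Mul(Mul(4, -7), -31) = Mul(-28, -31) = 868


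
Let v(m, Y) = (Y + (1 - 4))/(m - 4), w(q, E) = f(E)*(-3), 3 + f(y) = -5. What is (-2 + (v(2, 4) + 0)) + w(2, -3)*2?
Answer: 91/2 ≈ 45.500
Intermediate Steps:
f(y) = -8 (f(y) = -3 - 5 = -8)
w(q, E) = 24 (w(q, E) = -8*(-3) = 24)
v(m, Y) = (-3 + Y)/(-4 + m) (v(m, Y) = (Y - 3)/(-4 + m) = (-3 + Y)/(-4 + m))
(-2 + (v(2, 4) + 0)) + w(2, -3)*2 = (-2 + ((-3 + 4)/(-4 + 2) + 0)) + 24*2 = (-2 + (1/(-2) + 0)) + 48 = (-2 + (-½*1 + 0)) + 48 = (-2 + (-½ + 0)) + 48 = (-2 - ½) + 48 = -5/2 + 48 = 91/2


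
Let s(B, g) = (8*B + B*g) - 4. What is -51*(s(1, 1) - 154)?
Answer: 7599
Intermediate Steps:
s(B, g) = -4 + 8*B + B*g
-51*(s(1, 1) - 154) = -51*((-4 + 8*1 + 1*1) - 154) = -51*((-4 + 8 + 1) - 154) = -51*(5 - 154) = -51*(-149) = 7599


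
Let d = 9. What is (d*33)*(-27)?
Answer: -8019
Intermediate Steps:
(d*33)*(-27) = (9*33)*(-27) = 297*(-27) = -8019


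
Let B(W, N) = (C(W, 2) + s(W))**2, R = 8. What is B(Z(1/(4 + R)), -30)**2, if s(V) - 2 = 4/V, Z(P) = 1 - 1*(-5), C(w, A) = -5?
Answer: 2401/81 ≈ 29.642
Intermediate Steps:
Z(P) = 6 (Z(P) = 1 + 5 = 6)
s(V) = 2 + 4/V
B(W, N) = (-3 + 4/W)**2 (B(W, N) = (-5 + (2 + 4/W))**2 = (-3 + 4/W)**2)
B(Z(1/(4 + R)), -30)**2 = ((4 - 3*6)**2/6**2)**2 = ((4 - 18)**2/36)**2 = ((1/36)*(-14)**2)**2 = ((1/36)*196)**2 = (49/9)**2 = 2401/81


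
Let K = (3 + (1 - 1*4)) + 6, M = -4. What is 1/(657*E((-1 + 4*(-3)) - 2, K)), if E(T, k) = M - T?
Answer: 1/7227 ≈ 0.00013837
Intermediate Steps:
K = 6 (K = (3 + (1 - 4)) + 6 = (3 - 3) + 6 = 0 + 6 = 6)
E(T, k) = -4 - T
1/(657*E((-1 + 4*(-3)) - 2, K)) = 1/(657*(-4 - ((-1 + 4*(-3)) - 2))) = 1/(657*(-4 - ((-1 - 12) - 2))) = 1/(657*(-4 - (-13 - 2))) = 1/(657*(-4 - 1*(-15))) = 1/(657*(-4 + 15)) = 1/(657*11) = 1/7227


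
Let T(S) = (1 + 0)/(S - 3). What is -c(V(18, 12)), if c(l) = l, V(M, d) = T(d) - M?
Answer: 161/9 ≈ 17.889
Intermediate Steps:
T(S) = 1/(-3 + S)
V(M, d) = 1/(-3 + d) - M
-c(V(18, 12)) = -(1 - 1*18*(-3 + 12))/(-3 + 12) = -(1 - 1*18*9)/9 = -(1 - 162)/9 = -(-161)/9 = -1*(-161/9) = 161/9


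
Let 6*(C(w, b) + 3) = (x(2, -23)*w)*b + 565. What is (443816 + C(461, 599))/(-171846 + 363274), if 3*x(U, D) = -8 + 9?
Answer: 2066617/861426 ≈ 2.3991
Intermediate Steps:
x(U, D) = 1/3 (x(U, D) = (-8 + 9)/3 = (1/3)*1 = 1/3)
C(w, b) = 547/6 + b*w/18 (C(w, b) = -3 + ((w/3)*b + 565)/6 = -3 + (b*w/3 + 565)/6 = -3 + (565 + b*w/3)/6 = -3 + (565/6 + b*w/18) = 547/6 + b*w/18)
(443816 + C(461, 599))/(-171846 + 363274) = (443816 + (547/6 + (1/18)*599*461))/(-171846 + 363274) = (443816 + (547/6 + 276139/18))/191428 = (443816 + 138890/9)*(1/191428) = (4133234/9)*(1/191428) = 2066617/861426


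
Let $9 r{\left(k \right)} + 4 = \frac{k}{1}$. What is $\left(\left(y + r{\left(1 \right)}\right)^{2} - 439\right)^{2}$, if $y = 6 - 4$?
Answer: $\frac{15413476}{81} \approx 1.9029 \cdot 10^{5}$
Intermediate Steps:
$y = 2$ ($y = 6 - 4 = 2$)
$r{\left(k \right)} = - \frac{4}{9} + \frac{k}{9}$ ($r{\left(k \right)} = - \frac{4}{9} + \frac{k 1^{-1}}{9} = - \frac{4}{9} + \frac{k 1}{9} = - \frac{4}{9} + \frac{k}{9}$)
$\left(\left(y + r{\left(1 \right)}\right)^{2} - 439\right)^{2} = \left(\left(2 + \left(- \frac{4}{9} + \frac{1}{9} \cdot 1\right)\right)^{2} - 439\right)^{2} = \left(\left(2 + \left(- \frac{4}{9} + \frac{1}{9}\right)\right)^{2} - 439\right)^{2} = \left(\left(2 - \frac{1}{3}\right)^{2} - 439\right)^{2} = \left(\left(\frac{5}{3}\right)^{2} - 439\right)^{2} = \left(\frac{25}{9} - 439\right)^{2} = \left(- \frac{3926}{9}\right)^{2} = \frac{15413476}{81}$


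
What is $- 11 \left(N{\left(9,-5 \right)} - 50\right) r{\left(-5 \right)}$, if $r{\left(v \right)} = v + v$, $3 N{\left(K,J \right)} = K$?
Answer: $-5170$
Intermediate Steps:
$N{\left(K,J \right)} = \frac{K}{3}$
$r{\left(v \right)} = 2 v$
$- 11 \left(N{\left(9,-5 \right)} - 50\right) r{\left(-5 \right)} = - 11 \left(\frac{1}{3} \cdot 9 - 50\right) 2 \left(-5\right) = - 11 \left(3 - 50\right) \left(-10\right) = - 11 \left(\left(-47\right) \left(-10\right)\right) = \left(-11\right) 470 = -5170$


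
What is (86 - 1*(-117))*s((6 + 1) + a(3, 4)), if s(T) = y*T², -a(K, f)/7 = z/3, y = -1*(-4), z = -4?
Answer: 1949612/9 ≈ 2.1662e+5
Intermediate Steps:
y = 4
a(K, f) = 28/3 (a(K, f) = -(-28)/3 = -7*(-4/3) = 28/3)
s(T) = 4*T²
(86 - 1*(-117))*s((6 + 1) + a(3, 4)) = (86 - 1*(-117))*(4*((6 + 1) + 28/3)²) = (86 + 117)*(4*(7 + 28/3)²) = 203*(4*(49/3)²) = 203*(4*(2401/9)) = 203*(9604/9) = 1949612/9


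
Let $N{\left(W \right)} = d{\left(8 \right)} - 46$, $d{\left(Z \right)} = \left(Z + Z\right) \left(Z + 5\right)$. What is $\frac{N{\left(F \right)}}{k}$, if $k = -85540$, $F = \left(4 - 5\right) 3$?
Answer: $- \frac{81}{42770} \approx -0.0018939$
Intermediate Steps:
$d{\left(Z \right)} = 2 Z \left(5 + Z\right)$
$F = -3$ ($F = \left(-1\right) 3 = -3$)
$N{\left(W \right)} = 162$ ($N{\left(W \right)} = 2 \cdot 8 \left(5 + 8\right) - 46 = 2 \cdot 8 \cdot 13 - 46 = 208 - 46 = 162$)
$\frac{N{\left(F \right)}}{k} = \frac{162}{-85540} = 162 \left(- \frac{1}{85540}\right) = - \frac{81}{42770}$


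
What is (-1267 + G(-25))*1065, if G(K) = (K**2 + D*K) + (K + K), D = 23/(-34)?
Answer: -24444945/34 ≈ -7.1897e+5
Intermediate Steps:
D = -23/34 (D = 23*(-1/34) = -23/34 ≈ -0.67647)
G(K) = K**2 + 45*K/34 (G(K) = (K**2 - 23*K/34) + (K + K) = (K**2 - 23*K/34) + 2*K = K**2 + 45*K/34)
(-1267 + G(-25))*1065 = (-1267 + (1/34)*(-25)*(45 + 34*(-25)))*1065 = (-1267 + (1/34)*(-25)*(45 - 850))*1065 = (-1267 + (1/34)*(-25)*(-805))*1065 = (-1267 + 20125/34)*1065 = -22953/34*1065 = -24444945/34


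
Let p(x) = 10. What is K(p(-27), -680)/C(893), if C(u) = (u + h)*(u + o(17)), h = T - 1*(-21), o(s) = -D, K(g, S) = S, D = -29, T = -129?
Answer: -68/72377 ≈ -0.00093952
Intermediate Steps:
o(s) = 29 (o(s) = -1*(-29) = 29)
h = -108 (h = -129 - 1*(-21) = -129 + 21 = -108)
C(u) = (-108 + u)*(29 + u) (C(u) = (u - 108)*(u + 29) = (-108 + u)*(29 + u))
K(p(-27), -680)/C(893) = -680/(-3132 + 893² - 79*893) = -680/(-3132 + 797449 - 70547) = -680/723770 = -680*1/723770 = -68/72377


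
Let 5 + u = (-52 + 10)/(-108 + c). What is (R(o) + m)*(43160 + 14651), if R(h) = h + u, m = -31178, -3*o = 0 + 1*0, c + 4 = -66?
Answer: -160440902726/89 ≈ -1.8027e+9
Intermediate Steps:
c = -70 (c = -4 - 66 = -70)
o = 0 (o = -(0 + 1*0)/3 = -(0 + 0)/3 = -⅓*0 = 0)
u = -424/89 (u = -5 + (-52 + 10)/(-108 - 70) = -5 - 42/(-178) = -5 - 42*(-1/178) = -5 + 21/89 = -424/89 ≈ -4.7640)
R(h) = -424/89 + h (R(h) = h - 424/89 = -424/89 + h)
(R(o) + m)*(43160 + 14651) = ((-424/89 + 0) - 31178)*(43160 + 14651) = (-424/89 - 31178)*57811 = -2775266/89*57811 = -160440902726/89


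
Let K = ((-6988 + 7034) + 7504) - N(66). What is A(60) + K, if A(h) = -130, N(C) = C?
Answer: 7354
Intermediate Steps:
K = 7484 (K = ((-6988 + 7034) + 7504) - 1*66 = (46 + 7504) - 66 = 7550 - 66 = 7484)
A(60) + K = -130 + 7484 = 7354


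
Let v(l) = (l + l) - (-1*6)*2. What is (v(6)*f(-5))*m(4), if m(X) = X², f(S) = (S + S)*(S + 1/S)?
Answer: 19968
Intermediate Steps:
v(l) = 12 + 2*l (v(l) = 2*l - (-6)*2 = 2*l - 1*(-12) = 2*l + 12 = 12 + 2*l)
f(S) = 2*S*(S + 1/S) (f(S) = (2*S)*(S + 1/S) = 2*S*(S + 1/S))
(v(6)*f(-5))*m(4) = ((12 + 2*6)*(2 + 2*(-5)²))*4² = ((12 + 12)*(2 + 2*25))*16 = (24*(2 + 50))*16 = (24*52)*16 = 1248*16 = 19968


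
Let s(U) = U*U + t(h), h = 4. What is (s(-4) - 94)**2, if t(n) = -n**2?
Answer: 8836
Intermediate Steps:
s(U) = -16 + U**2 (s(U) = U*U - 1*4**2 = U**2 - 1*16 = U**2 - 16 = -16 + U**2)
(s(-4) - 94)**2 = ((-16 + (-4)**2) - 94)**2 = ((-16 + 16) - 94)**2 = (0 - 94)**2 = (-94)**2 = 8836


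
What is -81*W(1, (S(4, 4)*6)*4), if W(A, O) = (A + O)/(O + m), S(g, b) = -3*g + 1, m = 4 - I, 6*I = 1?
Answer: -127818/1561 ≈ -81.882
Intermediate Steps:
I = ⅙ (I = (⅙)*1 = ⅙ ≈ 0.16667)
m = 23/6 (m = 4 - 1*⅙ = 4 - ⅙ = 23/6 ≈ 3.8333)
S(g, b) = 1 - 3*g
W(A, O) = (A + O)/(23/6 + O) (W(A, O) = (A + O)/(O + 23/6) = (A + O)/(23/6 + O))
-81*W(1, (S(4, 4)*6)*4) = -486*(1 + ((1 - 3*4)*6)*4)/(23 + 6*(((1 - 3*4)*6)*4)) = -486*(1 + ((1 - 12)*6)*4)/(23 + 6*(((1 - 12)*6)*4)) = -486*(1 - 11*6*4)/(23 + 6*(-11*6*4)) = -486*(1 - 66*4)/(23 + 6*(-66*4)) = -486*(1 - 264)/(23 + 6*(-264)) = -486*(-263)/(23 - 1584) = -486*(-263)/(-1561) = -486*(-1)*(-263)/1561 = -81*1578/1561 = -127818/1561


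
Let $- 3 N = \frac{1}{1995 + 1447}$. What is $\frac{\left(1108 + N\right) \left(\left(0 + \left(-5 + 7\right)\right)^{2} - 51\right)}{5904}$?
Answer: $- \frac{537736729}{60964704} \approx -8.8205$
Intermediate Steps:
$N = - \frac{1}{10326}$ ($N = - \frac{1}{3 \left(1995 + 1447\right)} = - \frac{1}{3 \cdot 3442} = \left(- \frac{1}{3}\right) \frac{1}{3442} = - \frac{1}{10326} \approx -9.6843 \cdot 10^{-5}$)
$\frac{\left(1108 + N\right) \left(\left(0 + \left(-5 + 7\right)\right)^{2} - 51\right)}{5904} = \frac{\left(1108 - \frac{1}{10326}\right) \left(\left(0 + \left(-5 + 7\right)\right)^{2} - 51\right)}{5904} = \frac{11441207 \left(\left(0 + 2\right)^{2} - 51\right)}{10326} \cdot \frac{1}{5904} = \frac{11441207 \left(2^{2} - 51\right)}{10326} \cdot \frac{1}{5904} = \frac{11441207 \left(4 - 51\right)}{10326} \cdot \frac{1}{5904} = \frac{11441207}{10326} \left(-47\right) \frac{1}{5904} = \left(- \frac{537736729}{10326}\right) \frac{1}{5904} = - \frac{537736729}{60964704}$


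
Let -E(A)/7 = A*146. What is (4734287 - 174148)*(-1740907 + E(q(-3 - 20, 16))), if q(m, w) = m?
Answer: -7831587278739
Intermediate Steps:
E(A) = -1022*A (E(A) = -7*A*146 = -1022*A)
(4734287 - 174148)*(-1740907 + E(q(-3 - 20, 16))) = (4734287 - 174148)*(-1740907 - 1022*(-3 - 20)) = 4560139*(-1740907 - 1022*(-23)) = 4560139*(-1740907 + 23506) = 4560139*(-1717401) = -7831587278739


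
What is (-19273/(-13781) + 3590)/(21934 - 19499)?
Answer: 49493063/33556735 ≈ 1.4749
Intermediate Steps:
(-19273/(-13781) + 3590)/(21934 - 19499) = (-19273*(-1/13781) + 3590)/2435 = (19273/13781 + 3590)*(1/2435) = (49493063/13781)*(1/2435) = 49493063/33556735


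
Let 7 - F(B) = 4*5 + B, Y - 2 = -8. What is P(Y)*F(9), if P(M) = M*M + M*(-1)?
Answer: -924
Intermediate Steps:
Y = -6 (Y = 2 - 8 = -6)
F(B) = -13 - B (F(B) = 7 - (4*5 + B) = 7 - (20 + B) = 7 + (-20 - B) = -13 - B)
P(M) = M**2 - M
P(Y)*F(9) = (-6*(-1 - 6))*(-13 - 1*9) = (-6*(-7))*(-13 - 9) = 42*(-22) = -924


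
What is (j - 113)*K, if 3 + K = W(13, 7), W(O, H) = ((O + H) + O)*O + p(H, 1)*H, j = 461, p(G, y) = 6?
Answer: 162864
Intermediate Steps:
W(O, H) = 6*H + O*(H + 2*O) (W(O, H) = ((O + H) + O)*O + 6*H = ((H + O) + O)*O + 6*H = (H + 2*O)*O + 6*H = O*(H + 2*O) + 6*H = 6*H + O*(H + 2*O))
K = 468 (K = -3 + (2*13² + 6*7 + 7*13) = -3 + (2*169 + 42 + 91) = -3 + (338 + 42 + 91) = -3 + 471 = 468)
(j - 113)*K = (461 - 113)*468 = 348*468 = 162864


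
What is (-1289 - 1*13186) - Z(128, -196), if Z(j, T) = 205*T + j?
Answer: 25577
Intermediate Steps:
Z(j, T) = j + 205*T
(-1289 - 1*13186) - Z(128, -196) = (-1289 - 1*13186) - (128 + 205*(-196)) = (-1289 - 13186) - (128 - 40180) = -14475 - 1*(-40052) = -14475 + 40052 = 25577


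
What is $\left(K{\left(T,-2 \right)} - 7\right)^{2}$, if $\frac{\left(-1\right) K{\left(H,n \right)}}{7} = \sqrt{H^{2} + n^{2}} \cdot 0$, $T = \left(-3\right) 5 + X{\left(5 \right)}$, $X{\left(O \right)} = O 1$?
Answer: $49$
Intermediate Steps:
$X{\left(O \right)} = O$
$T = -10$ ($T = \left(-3\right) 5 + 5 = -15 + 5 = -10$)
$K{\left(H,n \right)} = 0$ ($K{\left(H,n \right)} = - 7 \sqrt{H^{2} + n^{2}} \cdot 0 = \left(-7\right) 0 = 0$)
$\left(K{\left(T,-2 \right)} - 7\right)^{2} = \left(0 - 7\right)^{2} = \left(-7\right)^{2} = 49$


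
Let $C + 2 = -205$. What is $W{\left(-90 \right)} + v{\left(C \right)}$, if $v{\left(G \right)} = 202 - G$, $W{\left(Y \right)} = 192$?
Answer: $601$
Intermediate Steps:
$C = -207$ ($C = -2 - 205 = -207$)
$W{\left(-90 \right)} + v{\left(C \right)} = 192 + \left(202 - -207\right) = 192 + \left(202 + 207\right) = 192 + 409 = 601$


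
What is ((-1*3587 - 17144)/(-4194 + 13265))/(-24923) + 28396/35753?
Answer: 6420410426511/8082914284349 ≈ 0.79432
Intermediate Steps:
((-1*3587 - 17144)/(-4194 + 13265))/(-24923) + 28396/35753 = ((-3587 - 17144)/9071)*(-1/24923) + 28396*(1/35753) = -20731*1/9071*(-1/24923) + 28396/35753 = -20731/9071*(-1/24923) + 28396/35753 = 20731/226076533 + 28396/35753 = 6420410426511/8082914284349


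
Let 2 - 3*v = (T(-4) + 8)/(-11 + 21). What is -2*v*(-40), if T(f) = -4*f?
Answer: -32/3 ≈ -10.667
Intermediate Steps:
v = -2/15 (v = 2/3 - (-4*(-4) + 8)/(3*(-11 + 21)) = 2/3 - (16 + 8)/(3*10) = 2/3 - 8/10 = 2/3 - 1/3*12/5 = 2/3 - 4/5 = -2/15 ≈ -0.13333)
-2*v*(-40) = -2*(-2/15)*(-40) = (4/15)*(-40) = -32/3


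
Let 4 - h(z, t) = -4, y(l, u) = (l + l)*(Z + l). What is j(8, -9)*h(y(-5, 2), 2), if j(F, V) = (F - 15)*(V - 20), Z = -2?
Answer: 1624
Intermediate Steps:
y(l, u) = 2*l*(-2 + l) (y(l, u) = (l + l)*(-2 + l) = (2*l)*(-2 + l) = 2*l*(-2 + l))
j(F, V) = (-20 + V)*(-15 + F) (j(F, V) = (-15 + F)*(-20 + V) = (-20 + V)*(-15 + F))
h(z, t) = 8 (h(z, t) = 4 - 1*(-4) = 4 + 4 = 8)
j(8, -9)*h(y(-5, 2), 2) = (300 - 20*8 - 15*(-9) + 8*(-9))*8 = (300 - 160 + 135 - 72)*8 = 203*8 = 1624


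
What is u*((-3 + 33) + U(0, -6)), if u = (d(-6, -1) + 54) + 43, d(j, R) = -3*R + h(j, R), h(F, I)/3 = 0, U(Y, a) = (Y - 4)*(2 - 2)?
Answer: 3000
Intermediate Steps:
U(Y, a) = 0 (U(Y, a) = (-4 + Y)*0 = 0)
h(F, I) = 0 (h(F, I) = 3*0 = 0)
d(j, R) = -3*R (d(j, R) = -3*R + 0 = -3*R)
u = 100 (u = (-3*(-1) + 54) + 43 = (3 + 54) + 43 = 57 + 43 = 100)
u*((-3 + 33) + U(0, -6)) = 100*((-3 + 33) + 0) = 100*(30 + 0) = 100*30 = 3000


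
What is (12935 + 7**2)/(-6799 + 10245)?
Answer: 6492/1723 ≈ 3.7678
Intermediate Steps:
(12935 + 7**2)/(-6799 + 10245) = (12935 + 49)/3446 = 12984*(1/3446) = 6492/1723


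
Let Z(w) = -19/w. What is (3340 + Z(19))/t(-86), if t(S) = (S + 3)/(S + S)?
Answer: 574308/83 ≈ 6919.4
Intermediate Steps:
t(S) = (3 + S)/(2*S) (t(S) = (3 + S)/((2*S)) = (3 + S)*(1/(2*S)) = (3 + S)/(2*S))
(3340 + Z(19))/t(-86) = (3340 - 19/19)/(((1/2)*(3 - 86)/(-86))) = (3340 - 19*1/19)/(((1/2)*(-1/86)*(-83))) = (3340 - 1)/(83/172) = 3339*(172/83) = 574308/83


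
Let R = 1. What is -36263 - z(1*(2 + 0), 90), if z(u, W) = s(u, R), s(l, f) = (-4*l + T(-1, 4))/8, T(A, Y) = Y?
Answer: -72525/2 ≈ -36263.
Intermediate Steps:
s(l, f) = ½ - l/2 (s(l, f) = (-4*l + 4)/8 = (4 - 4*l)*(⅛) = ½ - l/2)
z(u, W) = ½ - u/2
-36263 - z(1*(2 + 0), 90) = -36263 - (½ - (2 + 0)/2) = -36263 - (½ - 2/2) = -36263 - (½ - ½*2) = -36263 - (½ - 1) = -36263 - 1*(-½) = -36263 + ½ = -72525/2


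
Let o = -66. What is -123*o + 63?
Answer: 8181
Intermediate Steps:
-123*o + 63 = -123*(-66) + 63 = 8118 + 63 = 8181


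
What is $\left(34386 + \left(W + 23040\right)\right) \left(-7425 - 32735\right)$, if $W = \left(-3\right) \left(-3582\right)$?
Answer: $-2737787520$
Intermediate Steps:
$W = 10746$
$\left(34386 + \left(W + 23040\right)\right) \left(-7425 - 32735\right) = \left(34386 + \left(10746 + 23040\right)\right) \left(-7425 - 32735\right) = \left(34386 + 33786\right) \left(-40160\right) = 68172 \left(-40160\right) = -2737787520$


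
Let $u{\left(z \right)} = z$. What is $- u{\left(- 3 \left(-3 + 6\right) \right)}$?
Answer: $9$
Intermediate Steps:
$- u{\left(- 3 \left(-3 + 6\right) \right)} = - \left(-3\right) \left(-3 + 6\right) = - \left(-3\right) 3 = \left(-1\right) \left(-9\right) = 9$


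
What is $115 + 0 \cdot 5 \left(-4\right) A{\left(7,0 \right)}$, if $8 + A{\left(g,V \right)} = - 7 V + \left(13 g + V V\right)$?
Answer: $115$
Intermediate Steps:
$A{\left(g,V \right)} = -8 + V^{2} - 7 V + 13 g$ ($A{\left(g,V \right)} = -8 - \left(- 13 g + 7 V - V V\right) = -8 - \left(- V^{2} - 13 g + 7 V\right) = -8 + \left(V^{2} - 7 V + 13 g\right) = -8 + V^{2} - 7 V + 13 g$)
$115 + 0 \cdot 5 \left(-4\right) A{\left(7,0 \right)} = 115 + 0 \cdot 5 \left(-4\right) \left(-8 + 0^{2} - 0 + 13 \cdot 7\right) = 115 + 0 \left(-4\right) \left(-8 + 0 + 0 + 91\right) = 115 + 0 \cdot 83 = 115 + 0 = 115$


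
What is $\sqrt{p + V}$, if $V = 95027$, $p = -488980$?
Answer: $i \sqrt{393953} \approx 627.66 i$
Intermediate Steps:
$\sqrt{p + V} = \sqrt{-488980 + 95027} = \sqrt{-393953} = i \sqrt{393953}$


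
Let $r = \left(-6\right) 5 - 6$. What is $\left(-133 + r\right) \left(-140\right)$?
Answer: $23660$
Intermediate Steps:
$r = -36$ ($r = -30 - 6 = -36$)
$\left(-133 + r\right) \left(-140\right) = \left(-133 - 36\right) \left(-140\right) = \left(-169\right) \left(-140\right) = 23660$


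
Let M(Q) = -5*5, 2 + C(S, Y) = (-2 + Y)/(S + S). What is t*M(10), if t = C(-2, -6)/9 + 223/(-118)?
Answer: 5575/118 ≈ 47.246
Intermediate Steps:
C(S, Y) = -2 + (-2 + Y)/(2*S) (C(S, Y) = -2 + (-2 + Y)/(S + S) = -2 + (-2 + Y)/((2*S)) = -2 + (-2 + Y)*(1/(2*S)) = -2 + (-2 + Y)/(2*S))
t = -223/118 (t = ((½)*(-2 - 6 - 4*(-2))/(-2))/9 + 223/(-118) = ((½)*(-½)*(-2 - 6 + 8))*(⅑) + 223*(-1/118) = ((½)*(-½)*0)*(⅑) - 223/118 = 0*(⅑) - 223/118 = 0 - 223/118 = -223/118 ≈ -1.8898)
M(Q) = -25
t*M(10) = -223/118*(-25) = 5575/118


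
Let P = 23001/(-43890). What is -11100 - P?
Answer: -14762303/1330 ≈ -11099.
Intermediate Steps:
P = -697/1330 (P = 23001*(-1/43890) = -697/1330 ≈ -0.52406)
-11100 - P = -11100 - 1*(-697/1330) = -11100 + 697/1330 = -14762303/1330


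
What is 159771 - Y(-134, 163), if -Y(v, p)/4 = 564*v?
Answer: -142533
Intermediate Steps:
Y(v, p) = -2256*v
159771 - Y(-134, 163) = 159771 - (-2256)*(-134) = 159771 - 1*302304 = 159771 - 302304 = -142533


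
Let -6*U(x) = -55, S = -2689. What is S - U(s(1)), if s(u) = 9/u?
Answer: -16189/6 ≈ -2698.2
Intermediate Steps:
U(x) = 55/6 (U(x) = -⅙*(-55) = 55/6)
S - U(s(1)) = -2689 - 1*55/6 = -2689 - 55/6 = -16189/6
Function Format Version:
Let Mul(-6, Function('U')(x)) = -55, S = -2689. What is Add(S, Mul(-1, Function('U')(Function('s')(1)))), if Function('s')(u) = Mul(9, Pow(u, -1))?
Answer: Rational(-16189, 6) ≈ -2698.2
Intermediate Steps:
Function('U')(x) = Rational(55, 6) (Function('U')(x) = Mul(Rational(-1, 6), -55) = Rational(55, 6))
Add(S, Mul(-1, Function('U')(Function('s')(1)))) = Add(-2689, Mul(-1, Rational(55, 6))) = Add(-2689, Rational(-55, 6)) = Rational(-16189, 6)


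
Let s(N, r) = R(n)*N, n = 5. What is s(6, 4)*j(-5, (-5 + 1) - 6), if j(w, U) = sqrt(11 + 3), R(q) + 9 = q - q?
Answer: -54*sqrt(14) ≈ -202.05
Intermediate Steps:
R(q) = -9 (R(q) = -9 + (q - q) = -9 + 0 = -9)
s(N, r) = -9*N
j(w, U) = sqrt(14)
s(6, 4)*j(-5, (-5 + 1) - 6) = (-9*6)*sqrt(14) = -54*sqrt(14)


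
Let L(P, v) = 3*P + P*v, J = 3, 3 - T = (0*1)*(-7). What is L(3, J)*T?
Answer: 54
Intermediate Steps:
T = 3 (T = 3 - 0*1*(-7) = 3 - 0*(-7) = 3 - 1*0 = 3 + 0 = 3)
L(3, J)*T = (3*(3 + 3))*3 = (3*6)*3 = 18*3 = 54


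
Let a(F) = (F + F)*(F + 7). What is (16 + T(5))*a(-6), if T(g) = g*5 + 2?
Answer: -516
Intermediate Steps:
T(g) = 2 + 5*g (T(g) = 5*g + 2 = 2 + 5*g)
a(F) = 2*F*(7 + F) (a(F) = (2*F)*(7 + F) = 2*F*(7 + F))
(16 + T(5))*a(-6) = (16 + (2 + 5*5))*(2*(-6)*(7 - 6)) = (16 + (2 + 25))*(2*(-6)*1) = (16 + 27)*(-12) = 43*(-12) = -516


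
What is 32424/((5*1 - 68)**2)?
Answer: 1544/189 ≈ 8.1693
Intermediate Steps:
32424/((5*1 - 68)**2) = 32424/((5 - 68)**2) = 32424/((-63)**2) = 32424/3969 = 32424*(1/3969) = 1544/189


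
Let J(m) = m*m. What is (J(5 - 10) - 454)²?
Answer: 184041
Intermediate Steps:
J(m) = m²
(J(5 - 10) - 454)² = ((5 - 10)² - 454)² = ((-5)² - 454)² = (25 - 454)² = (-429)² = 184041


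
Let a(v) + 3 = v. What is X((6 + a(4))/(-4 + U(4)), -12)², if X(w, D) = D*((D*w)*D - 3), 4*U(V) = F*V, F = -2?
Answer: 4210704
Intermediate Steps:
a(v) = -3 + v
U(V) = -V/2 (U(V) = (-2*V)/4 = -V/2)
X(w, D) = D*(-3 + w*D²) (X(w, D) = D*(w*D² - 3) = D*(-3 + w*D²))
X((6 + a(4))/(-4 + U(4)), -12)² = (-12*(-3 + ((6 + (-3 + 4))/(-4 - ½*4))*(-12)²))² = (-12*(-3 + ((6 + 1)/(-4 - 2))*144))² = (-12*(-3 + (7/(-6))*144))² = (-12*(-3 + (7*(-⅙))*144))² = (-12*(-3 - 7/6*144))² = (-12*(-3 - 168))² = (-12*(-171))² = 2052² = 4210704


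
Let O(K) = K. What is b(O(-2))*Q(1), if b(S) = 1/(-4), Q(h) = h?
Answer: -¼ ≈ -0.25000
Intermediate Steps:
b(S) = -¼
b(O(-2))*Q(1) = -¼*1 = -¼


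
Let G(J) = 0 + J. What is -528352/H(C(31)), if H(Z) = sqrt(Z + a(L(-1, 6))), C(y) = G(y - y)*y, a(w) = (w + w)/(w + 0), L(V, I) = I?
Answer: -264176*sqrt(2) ≈ -3.7360e+5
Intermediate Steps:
a(w) = 2 (a(w) = (2*w)/w = 2)
G(J) = J
C(y) = 0 (C(y) = (y - y)*y = 0*y = 0)
H(Z) = sqrt(2 + Z) (H(Z) = sqrt(Z + 2) = sqrt(2 + Z))
-528352/H(C(31)) = -528352/sqrt(2 + 0) = -528352*sqrt(2)/2 = -264176*sqrt(2)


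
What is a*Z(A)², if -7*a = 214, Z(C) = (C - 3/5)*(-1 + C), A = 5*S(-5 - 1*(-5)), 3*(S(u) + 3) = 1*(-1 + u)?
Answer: -5760590458/2025 ≈ -2.8447e+6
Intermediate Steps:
S(u) = -10/3 + u/3 (S(u) = -3 + (1*(-1 + u))/3 = -3 + (-1 + u)/3 = -3 + (-⅓ + u/3) = -10/3 + u/3)
A = -50/3 (A = 5*(-10/3 + (-5 - 1*(-5))/3) = 5*(-10/3 + (-5 + 5)/3) = 5*(-10/3 + (⅓)*0) = 5*(-10/3 + 0) = 5*(-10/3) = -50/3 ≈ -16.667)
Z(C) = (-1 + C)*(-⅗ + C) (Z(C) = (C - 3*⅕)*(-1 + C) = (C - ⅗)*(-1 + C) = (-⅗ + C)*(-1 + C) = (-1 + C)*(-⅗ + C))
a = -214/7 (a = -⅐*214 = -214/7 ≈ -30.571)
a*Z(A)² = -214*(⅗ + (-50/3)² - 8/5*(-50/3))²/7 = -214*(⅗ + 2500/9 + 80/3)²/7 = -214*(13727/45)²/7 = -214/7*188430529/2025 = -5760590458/2025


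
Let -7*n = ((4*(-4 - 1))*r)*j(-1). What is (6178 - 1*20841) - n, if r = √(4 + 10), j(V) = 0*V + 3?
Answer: -14663 - 60*√14/7 ≈ -14695.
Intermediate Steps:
j(V) = 3 (j(V) = 0 + 3 = 3)
r = √14 ≈ 3.7417
n = 60*√14/7 (n = -(4*(-4 - 1))*√14*3/7 = -(4*(-5))*√14*3/7 = -(-20*√14)*3/7 = -(-60)*√14/7 = 60*√14/7 ≈ 32.071)
(6178 - 1*20841) - n = (6178 - 1*20841) - 60*√14/7 = (6178 - 20841) - 60*√14/7 = -14663 - 60*√14/7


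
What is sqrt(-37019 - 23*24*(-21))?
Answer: I*sqrt(25427) ≈ 159.46*I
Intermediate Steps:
sqrt(-37019 - 23*24*(-21)) = sqrt(-37019 - 552*(-21)) = sqrt(-37019 + 11592) = sqrt(-25427) = I*sqrt(25427)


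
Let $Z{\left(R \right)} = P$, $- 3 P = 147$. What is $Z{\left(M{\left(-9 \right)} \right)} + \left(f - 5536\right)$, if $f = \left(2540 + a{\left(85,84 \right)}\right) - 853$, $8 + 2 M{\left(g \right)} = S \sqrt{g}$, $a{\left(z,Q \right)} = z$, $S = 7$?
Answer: $-3813$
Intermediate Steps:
$P = -49$ ($P = \left(- \frac{1}{3}\right) 147 = -49$)
$M{\left(g \right)} = -4 + \frac{7 \sqrt{g}}{2}$
$Z{\left(R \right)} = -49$
$f = 1772$ ($f = \left(2540 + 85\right) - 853 = 2625 - 853 = 1772$)
$Z{\left(M{\left(-9 \right)} \right)} + \left(f - 5536\right) = -49 + \left(1772 - 5536\right) = -49 - 3764 = -3813$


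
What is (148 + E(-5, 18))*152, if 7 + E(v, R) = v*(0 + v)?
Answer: 25232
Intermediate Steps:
E(v, R) = -7 + v² (E(v, R) = -7 + v*(0 + v) = -7 + v*v = -7 + v²)
(148 + E(-5, 18))*152 = (148 + (-7 + (-5)²))*152 = (148 + (-7 + 25))*152 = (148 + 18)*152 = 166*152 = 25232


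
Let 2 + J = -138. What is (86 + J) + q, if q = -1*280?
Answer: -334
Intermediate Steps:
J = -140 (J = -2 - 138 = -140)
q = -280
(86 + J) + q = (86 - 140) - 280 = -54 - 280 = -334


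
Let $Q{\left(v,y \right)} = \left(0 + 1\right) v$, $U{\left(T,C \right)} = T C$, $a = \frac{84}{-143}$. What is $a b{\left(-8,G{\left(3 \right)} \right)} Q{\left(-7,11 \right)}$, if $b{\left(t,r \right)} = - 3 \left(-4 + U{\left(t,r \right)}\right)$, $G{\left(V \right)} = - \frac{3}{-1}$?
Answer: $\frac{49392}{143} \approx 345.4$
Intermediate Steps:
$a = - \frac{84}{143}$ ($a = 84 \left(- \frac{1}{143}\right) = - \frac{84}{143} \approx -0.58741$)
$G{\left(V \right)} = 3$ ($G{\left(V \right)} = \left(-3\right) \left(-1\right) = 3$)
$U{\left(T,C \right)} = C T$
$b{\left(t,r \right)} = 12 - 3 r t$ ($b{\left(t,r \right)} = - 3 \left(-4 + r t\right) = 12 - 3 r t$)
$Q{\left(v,y \right)} = v$ ($Q{\left(v,y \right)} = 1 v = v$)
$a b{\left(-8,G{\left(3 \right)} \right)} Q{\left(-7,11 \right)} = - \frac{84 \left(12 - 9 \left(-8\right)\right)}{143} \left(-7\right) = - \frac{84 \left(12 + 72\right)}{143} \left(-7\right) = \left(- \frac{84}{143}\right) 84 \left(-7\right) = \left(- \frac{7056}{143}\right) \left(-7\right) = \frac{49392}{143}$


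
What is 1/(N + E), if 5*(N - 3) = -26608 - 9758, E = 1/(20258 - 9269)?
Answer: -54945/399461134 ≈ -0.00013755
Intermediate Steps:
E = 1/10989 ≈ 9.1000e-5
N = -36351/5 (N = 3 + (-26608 - 9758)/5 = 3 + (⅕)*(-36366) = 3 - 36366/5 = -36351/5 ≈ -7270.2)
1/(N + E) = 1/(-36351/5 + 1/10989) = 1/(-399461134/54945) = -54945/399461134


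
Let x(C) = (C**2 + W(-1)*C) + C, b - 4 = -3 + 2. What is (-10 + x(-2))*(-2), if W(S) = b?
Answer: 28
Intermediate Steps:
b = 3 (b = 4 + (-3 + 2) = 4 - 1 = 3)
W(S) = 3
x(C) = C**2 + 4*C (x(C) = (C**2 + 3*C) + C = C**2 + 4*C)
(-10 + x(-2))*(-2) = (-10 - 2*(4 - 2))*(-2) = (-10 - 2*2)*(-2) = (-10 - 4)*(-2) = -14*(-2) = 28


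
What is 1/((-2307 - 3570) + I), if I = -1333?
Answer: -1/7210 ≈ -0.00013870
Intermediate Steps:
1/((-2307 - 3570) + I) = 1/((-2307 - 3570) - 1333) = 1/(-5877 - 1333) = 1/(-7210) = -1/7210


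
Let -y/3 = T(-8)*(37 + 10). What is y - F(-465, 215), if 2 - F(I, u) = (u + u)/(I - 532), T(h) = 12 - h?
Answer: -2813964/997 ≈ -2822.4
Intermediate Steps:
F(I, u) = 2 - 2*u/(-532 + I) (F(I, u) = 2 - (u + u)/(I - 532) = 2 - 2*u/(-532 + I))
y = -2820 (y = -3*(12 - 1*(-8))*(37 + 10) = -3*(12 + 8)*47 = -60*47 = -3*940 = -2820)
y - F(-465, 215) = -2820 - 2*(-532 - 465 - 1*215)/(-532 - 465) = -2820 - 2*(-532 - 465 - 215)/(-997) = -2820 - 2*(-1)*(-1212)/997 = -2820 - 1*2424/997 = -2820 - 2424/997 = -2813964/997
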